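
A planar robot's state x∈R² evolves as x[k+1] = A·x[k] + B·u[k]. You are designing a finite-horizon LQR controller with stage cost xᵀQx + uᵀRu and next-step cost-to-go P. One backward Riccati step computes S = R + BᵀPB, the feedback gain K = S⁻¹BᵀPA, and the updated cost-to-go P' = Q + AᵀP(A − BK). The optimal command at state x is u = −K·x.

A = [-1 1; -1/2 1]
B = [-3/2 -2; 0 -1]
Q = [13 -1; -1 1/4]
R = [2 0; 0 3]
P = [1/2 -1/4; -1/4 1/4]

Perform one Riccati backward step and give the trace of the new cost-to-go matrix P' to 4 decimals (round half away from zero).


13.5852

BᵀP = [-0.7500 0.3750; -0.7500 0.2500]
S = R + BᵀPB = [2 0; 0 3] + [1.1250 1.1250; 1.1250 1.2500] = [3.1250 1.1250; 1.1250 4.2500]
BᵀPA = [0.5625 -0.3750; 0.6250 -0.5000]
K = S⁻¹·BᵀPA = [0.1404 -0.0858; 0.1099 -0.0949]
A−BK = [-0.5696 0.6814; -0.3901 0.9051]
AᵀP(A−BK) = [0.1648 -0.1424; -0.1424 0.1704]
P' = Q + AᵀP(A−BK) = [13.1648 -1.1424; -1.1424 0.4204]
tr(P') = 13.5852


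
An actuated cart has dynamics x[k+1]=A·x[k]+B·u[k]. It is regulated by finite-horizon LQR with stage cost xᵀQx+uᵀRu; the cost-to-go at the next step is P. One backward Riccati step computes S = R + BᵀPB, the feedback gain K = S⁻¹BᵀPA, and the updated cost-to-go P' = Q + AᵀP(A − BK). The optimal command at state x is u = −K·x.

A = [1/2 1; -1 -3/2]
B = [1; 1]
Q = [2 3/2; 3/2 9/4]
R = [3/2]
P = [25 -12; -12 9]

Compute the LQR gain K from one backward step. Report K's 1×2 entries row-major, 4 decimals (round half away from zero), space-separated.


0.8261 1.5217

BᵀP = [13.0000 -3.0000]
S = R + BᵀPB = [3/2] + [10.0000] = [11.5000]
BᵀPA = [9.5000 17.5000]
K = S⁻¹·BᵀPA = [0.8261 1.5217]
A−BK = [-0.3261 -0.5217; -1.8261 -3.0217]
AᵀP(A−BK) = [19.4022 32.5435; 32.5435 54.6196]
P' = Q + AᵀP(A−BK) = [21.4022 34.0435; 34.0435 56.8696]
tr(P') = 78.2717


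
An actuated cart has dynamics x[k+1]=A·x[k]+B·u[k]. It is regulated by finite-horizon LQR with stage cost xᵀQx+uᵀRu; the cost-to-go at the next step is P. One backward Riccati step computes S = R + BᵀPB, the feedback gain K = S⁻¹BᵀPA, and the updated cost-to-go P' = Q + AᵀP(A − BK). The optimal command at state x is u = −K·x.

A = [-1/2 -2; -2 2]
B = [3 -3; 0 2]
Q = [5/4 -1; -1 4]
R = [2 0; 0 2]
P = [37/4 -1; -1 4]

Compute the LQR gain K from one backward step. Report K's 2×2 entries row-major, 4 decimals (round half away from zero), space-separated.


-0.9045 0.1829 -0.7758 0.8638

BᵀP = [27.7500 -3.0000; -29.7500 11.0000]
S = R + BᵀPB = [2 0; 0 2] + [83.2500 -89.2500; -89.2500 111.2500] = [85.2500 -89.2500; -89.2500 113.2500]
BᵀPA = [-7.8750 -61.5000; -7.1250 81.5000]
K = S⁻¹·BᵀPA = [-0.9045 0.1829; -0.7758 0.8638]
A−BK = [-0.1137 0.0426; -0.4485 0.2724]
AᵀP(A−BK) = [3.6621 -2.1545; -2.1545 1.8496]
P' = Q + AᵀP(A−BK) = [4.9121 -3.1545; -3.1545 5.8496]
tr(P') = 10.7617


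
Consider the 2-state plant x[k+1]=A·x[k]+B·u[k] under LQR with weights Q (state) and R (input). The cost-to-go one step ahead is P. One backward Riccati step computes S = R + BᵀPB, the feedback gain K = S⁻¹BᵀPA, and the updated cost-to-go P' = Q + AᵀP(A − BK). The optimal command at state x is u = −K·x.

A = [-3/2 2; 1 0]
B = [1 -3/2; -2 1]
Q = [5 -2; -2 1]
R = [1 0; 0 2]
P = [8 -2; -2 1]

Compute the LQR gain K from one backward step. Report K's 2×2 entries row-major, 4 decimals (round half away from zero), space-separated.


BᵀP = [12.0000 -4.0000; -14.0000 4.0000]
S = R + BᵀPB = [1 0; 0 2] + [20.0000 -22.0000; -22.0000 25.0000] = [21.0000 -22.0000; -22.0000 27.0000]
BᵀPA = [-22.0000 24.0000; 25.0000 -28.0000]
K = S⁻¹·BᵀPA = [-0.5301 0.3855; 0.4940 -0.7229]
A−BK = [-0.2289 0.5301; -0.5542 1.4940]
AᵀP(A−BK) = [0.9880 -1.4458; -1.4458 2.5060]
P' = Q + AᵀP(A−BK) = [5.9880 -3.4458; -3.4458 3.5060]
tr(P') = 9.4940

-0.5301 0.3855 0.4940 -0.7229


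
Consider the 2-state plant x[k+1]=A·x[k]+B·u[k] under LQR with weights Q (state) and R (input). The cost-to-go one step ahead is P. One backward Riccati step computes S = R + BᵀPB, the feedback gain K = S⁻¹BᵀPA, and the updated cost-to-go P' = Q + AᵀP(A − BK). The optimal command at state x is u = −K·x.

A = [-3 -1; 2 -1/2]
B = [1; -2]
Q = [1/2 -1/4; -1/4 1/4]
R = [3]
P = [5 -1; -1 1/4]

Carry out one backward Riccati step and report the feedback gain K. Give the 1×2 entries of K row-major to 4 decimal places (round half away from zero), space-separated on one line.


-1.8462 -0.4808

BᵀP = [7.0000 -1.5000]
S = R + BᵀPB = [3] + [10.0000] = [13.0000]
BᵀPA = [-24.0000 -6.2500]
K = S⁻¹·BᵀPA = [-1.8462 -0.4808]
A−BK = [-1.1538 -0.5192; -1.6923 -1.4615]
AᵀP(A−BK) = [13.6923 3.7115; 3.7115 1.0577]
P' = Q + AᵀP(A−BK) = [14.1923 3.4615; 3.4615 1.3077]
tr(P') = 15.5000


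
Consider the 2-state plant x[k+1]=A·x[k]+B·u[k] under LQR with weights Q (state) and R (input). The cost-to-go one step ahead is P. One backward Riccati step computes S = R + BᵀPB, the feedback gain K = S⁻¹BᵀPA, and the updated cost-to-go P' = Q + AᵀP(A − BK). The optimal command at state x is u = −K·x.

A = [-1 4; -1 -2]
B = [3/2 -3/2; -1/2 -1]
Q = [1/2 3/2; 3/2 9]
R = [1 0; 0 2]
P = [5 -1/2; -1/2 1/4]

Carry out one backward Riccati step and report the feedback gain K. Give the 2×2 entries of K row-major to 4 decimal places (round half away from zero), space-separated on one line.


BᵀP = [7.7500 -0.8750; -7.0000 0.5000]
S = R + BᵀPB = [1 0; 0 2] + [12.0625 -10.7500; -10.7500 10.0000] = [13.0625 -10.7500; -10.7500 12.0000]
BᵀPA = [-6.8750 32.7500; 6.5000 -29.0000]
K = S⁻¹·BᵀPA = [-0.3065 1.9727; 0.2671 -0.6495]
A−BK = [-0.1396 0.0668; -0.8862 -1.6631]
AᵀP(A−BK) = [0.4067 -0.7162; -0.7162 5.5599]
P' = Q + AᵀP(A−BK) = [0.9067 0.7838; 0.7838 14.5599]
tr(P') = 15.4666

-0.3065 1.9727 0.2671 -0.6495


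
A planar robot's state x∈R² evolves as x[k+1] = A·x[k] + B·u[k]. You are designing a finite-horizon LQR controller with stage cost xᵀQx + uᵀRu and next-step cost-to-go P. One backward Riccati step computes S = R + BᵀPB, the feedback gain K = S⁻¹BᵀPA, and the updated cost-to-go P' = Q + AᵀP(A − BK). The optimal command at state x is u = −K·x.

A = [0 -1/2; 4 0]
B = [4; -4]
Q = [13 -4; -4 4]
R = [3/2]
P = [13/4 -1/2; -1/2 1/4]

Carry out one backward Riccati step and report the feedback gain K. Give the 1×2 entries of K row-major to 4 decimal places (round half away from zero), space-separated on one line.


BᵀP = [15.0000 -3.0000]
S = R + BᵀPB = [3/2] + [72.0000] = [73.5000]
BᵀPA = [-12.0000 -7.5000]
K = S⁻¹·BᵀPA = [-0.1633 -0.1020]
A−BK = [0.6531 -0.0918; 3.3469 -0.4082]
AᵀP(A−BK) = [2.0408 -0.2245; -0.2245 0.0472]
P' = Q + AᵀP(A−BK) = [15.0408 -4.2245; -4.2245 4.0472]
tr(P') = 19.0880

-0.1633 -0.1020


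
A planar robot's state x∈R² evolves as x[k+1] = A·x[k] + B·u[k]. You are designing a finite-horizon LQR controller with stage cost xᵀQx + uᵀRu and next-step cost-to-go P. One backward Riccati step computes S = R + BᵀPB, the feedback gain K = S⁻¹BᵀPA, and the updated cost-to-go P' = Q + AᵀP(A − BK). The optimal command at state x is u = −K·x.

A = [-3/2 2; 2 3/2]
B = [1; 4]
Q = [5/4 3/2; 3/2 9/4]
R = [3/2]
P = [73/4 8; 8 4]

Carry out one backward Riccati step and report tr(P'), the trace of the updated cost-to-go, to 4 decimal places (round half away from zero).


11.3839

BᵀP = [50.2500 24.0000]
S = R + BᵀPB = [3/2] + [146.2500] = [147.7500]
BᵀPA = [-27.3750 136.5000]
K = S⁻¹·BᵀPA = [-0.1853 0.9239]
A−BK = [-1.3147 1.0761; 2.7411 -2.1954]
AᵀP(A−BK) = [3.9905 -3.4594; -3.4594 3.8934]
P' = Q + AᵀP(A−BK) = [5.2405 -1.9594; -1.9594 6.1434]
tr(P') = 11.3839


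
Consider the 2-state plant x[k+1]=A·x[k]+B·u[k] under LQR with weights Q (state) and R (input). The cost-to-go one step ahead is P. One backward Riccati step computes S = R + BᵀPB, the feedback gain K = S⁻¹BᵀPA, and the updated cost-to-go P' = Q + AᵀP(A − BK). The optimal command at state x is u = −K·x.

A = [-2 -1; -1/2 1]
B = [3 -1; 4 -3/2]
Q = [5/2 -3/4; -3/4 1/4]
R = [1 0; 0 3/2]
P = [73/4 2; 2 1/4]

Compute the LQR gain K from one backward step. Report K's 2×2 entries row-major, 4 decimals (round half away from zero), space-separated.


BᵀP = [62.7500 7.0000; -21.2500 -2.3750]
S = R + BᵀPB = [1 0; 0 3/2] + [216.2500 -73.2500; -73.2500 24.8125] = [217.2500 -73.2500; -73.2500 26.3125]
BᵀPA = [-129.0000 -55.7500; 43.6875 18.8750]
K = S⁻¹·BᵀPA = [-0.5536 -0.2404; 0.1193 0.0482]
A−BK = [-0.2200 -0.2307; 1.8932 2.0338]
AᵀP(A−BK) = [0.4411 0.2621; 0.2621 0.1899]
P' = Q + AᵀP(A−BK) = [2.9411 -0.4879; -0.4879 0.4399]
tr(P') = 3.3810

-0.5536 -0.2404 0.1193 0.0482


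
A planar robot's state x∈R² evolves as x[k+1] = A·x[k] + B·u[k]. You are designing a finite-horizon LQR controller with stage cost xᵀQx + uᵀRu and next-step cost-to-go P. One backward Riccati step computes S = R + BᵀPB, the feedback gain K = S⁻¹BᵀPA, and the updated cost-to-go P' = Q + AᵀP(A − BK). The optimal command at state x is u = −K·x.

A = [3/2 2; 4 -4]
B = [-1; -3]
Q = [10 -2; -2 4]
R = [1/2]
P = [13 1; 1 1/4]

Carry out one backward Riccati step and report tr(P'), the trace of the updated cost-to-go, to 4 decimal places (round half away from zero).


BᵀP = [-16.0000 -1.7500]
S = R + BᵀPB = [1/2] + [21.2500] = [21.7500]
BᵀPA = [-31.0000 -25.0000]
K = S⁻¹·BᵀPA = [-1.4253 -1.1494]
A−BK = [0.0747 0.8506; -0.2759 -7.4483]
AᵀP(A−BK) = [1.0661 1.3678; 1.3678 11.2644]
P' = Q + AᵀP(A−BK) = [11.0661 -0.6322; -0.6322 15.2644]
tr(P') = 26.3305

26.3305


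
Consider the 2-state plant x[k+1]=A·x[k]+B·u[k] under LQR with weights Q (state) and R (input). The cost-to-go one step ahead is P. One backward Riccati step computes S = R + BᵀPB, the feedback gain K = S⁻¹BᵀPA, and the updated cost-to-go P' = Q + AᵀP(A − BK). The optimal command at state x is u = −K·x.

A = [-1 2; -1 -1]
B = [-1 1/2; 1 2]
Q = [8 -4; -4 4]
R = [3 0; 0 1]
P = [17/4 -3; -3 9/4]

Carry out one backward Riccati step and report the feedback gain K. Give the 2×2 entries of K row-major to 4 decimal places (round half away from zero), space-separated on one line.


0.1317 -0.8358 -0.0060 -0.9885

BᵀP = [-7.2500 5.2500; -3.8750 3.0000]
S = R + BᵀPB = [3 0; 0 1] + [12.5000 6.8750; 6.8750 4.0625] = [15.5000 6.8750; 6.8750 5.0625]
BᵀPA = [2.0000 -19.7500; 0.8750 -10.7500]
K = S⁻¹·BᵀPA = [0.1317 -0.8358; -0.0060 -0.9885]
A−BK = [-0.8653 1.6585; -1.1197 1.8127]
AᵀP(A−BK) = [0.2419 -0.7136; -0.7136 4.1177]
P' = Q + AᵀP(A−BK) = [8.2419 -4.7136; -4.7136 8.1177]
tr(P') = 16.3595


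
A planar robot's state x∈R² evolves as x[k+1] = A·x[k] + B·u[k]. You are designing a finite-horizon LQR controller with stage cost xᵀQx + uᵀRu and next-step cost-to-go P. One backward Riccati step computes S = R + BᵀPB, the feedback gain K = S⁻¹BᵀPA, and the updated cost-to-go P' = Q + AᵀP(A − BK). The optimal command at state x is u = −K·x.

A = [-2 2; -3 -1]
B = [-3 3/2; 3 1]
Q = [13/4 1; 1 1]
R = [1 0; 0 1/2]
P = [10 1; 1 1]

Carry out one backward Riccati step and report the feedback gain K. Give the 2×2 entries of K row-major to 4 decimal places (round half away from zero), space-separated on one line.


-0.2471 -0.4588 -1.8336 0.4044

BᵀP = [-27.0000 0.0000; 16.0000 2.5000]
S = R + BᵀPB = [1 0; 0 1/2] + [81.0000 -40.5000; -40.5000 26.5000] = [82.0000 -40.5000; -40.5000 27.0000]
BᵀPA = [54.0000 -54.0000; -39.5000 29.5000]
K = S⁻¹·BᵀPA = [-0.2471 -0.4588; -1.8336 0.4044]
A−BK = [0.0092 0.0170; -0.4253 -0.0279]
AᵀP(A−BK) = [1.9159 -0.2514; -0.2514 0.2950]
P' = Q + AᵀP(A−BK) = [5.1659 0.7486; 0.7486 1.2950]
tr(P') = 6.4609


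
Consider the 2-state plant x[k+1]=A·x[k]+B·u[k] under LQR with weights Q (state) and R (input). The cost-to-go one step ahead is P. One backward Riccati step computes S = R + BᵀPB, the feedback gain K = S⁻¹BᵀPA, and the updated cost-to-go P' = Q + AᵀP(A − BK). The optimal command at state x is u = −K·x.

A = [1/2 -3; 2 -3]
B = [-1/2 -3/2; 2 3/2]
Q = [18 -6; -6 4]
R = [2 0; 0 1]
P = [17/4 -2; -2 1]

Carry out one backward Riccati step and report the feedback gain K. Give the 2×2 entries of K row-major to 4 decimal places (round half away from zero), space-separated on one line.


0.0935 0.0799 0.1390 0.6203

BᵀP = [-6.1250 3.0000; -9.3750 4.5000]
S = R + BᵀPB = [2 0; 0 1] + [9.0625 13.6875; 13.6875 20.8125] = [11.0625 13.6875; 13.6875 21.8125]
BᵀPA = [2.9375 9.3750; 4.3125 14.6250]
K = S⁻¹·BᵀPA = [0.0935 0.0799; 0.1390 0.6203]
A−BK = [0.7553 -2.0295; 1.6044 -4.0904]
AᵀP(A−BK) = [0.1882 -0.2850; -0.2850 1.4283]
P' = Q + AᵀP(A−BK) = [18.1882 -6.2850; -6.2850 5.4283]
tr(P') = 23.6166


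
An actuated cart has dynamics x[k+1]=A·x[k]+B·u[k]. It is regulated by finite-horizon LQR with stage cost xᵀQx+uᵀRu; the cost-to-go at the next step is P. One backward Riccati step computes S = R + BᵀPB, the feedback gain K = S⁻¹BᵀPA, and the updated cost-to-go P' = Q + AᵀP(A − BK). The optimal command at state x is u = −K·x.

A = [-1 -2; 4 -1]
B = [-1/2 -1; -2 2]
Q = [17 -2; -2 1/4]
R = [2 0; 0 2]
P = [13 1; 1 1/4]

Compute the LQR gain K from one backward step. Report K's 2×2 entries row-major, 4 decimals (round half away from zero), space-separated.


-0.0793 1.2291 0.7930 1.2093

BᵀP = [-8.5000 -1.0000; -11.0000 -0.5000]
S = R + BᵀPB = [2 0; 0 2] + [6.2500 6.5000; 6.5000 10.0000] = [8.2500 6.5000; 6.5000 12.0000]
BᵀPA = [4.5000 18.0000; 9.0000 22.5000]
K = S⁻¹·BᵀPA = [-0.0793 1.2291; 0.7930 1.2093]
A−BK = [-0.2467 -0.1762; 2.2555 -0.9604]
AᵀP(A−BK) = [2.2203 1.5859; 1.5859 6.9185]
P' = Q + AᵀP(A−BK) = [19.2203 -0.4141; -0.4141 7.1685]
tr(P') = 26.3888


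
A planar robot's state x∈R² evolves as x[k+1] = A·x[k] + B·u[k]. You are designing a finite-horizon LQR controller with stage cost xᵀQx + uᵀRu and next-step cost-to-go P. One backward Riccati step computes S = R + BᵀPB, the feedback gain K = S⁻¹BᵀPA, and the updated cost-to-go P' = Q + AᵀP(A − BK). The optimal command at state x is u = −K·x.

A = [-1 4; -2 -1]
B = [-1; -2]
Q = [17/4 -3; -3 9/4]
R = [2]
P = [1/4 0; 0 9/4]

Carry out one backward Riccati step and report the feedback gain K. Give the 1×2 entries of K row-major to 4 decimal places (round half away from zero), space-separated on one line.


BᵀP = [-0.2500 -4.5000]
S = R + BᵀPB = [2] + [9.2500] = [11.2500]
BᵀPA = [9.2500 3.5000]
K = S⁻¹·BᵀPA = [0.8222 0.3111]
A−BK = [-0.1778 4.3111; -0.3556 -0.3778]
AᵀP(A−BK) = [1.6444 0.6222; 0.6222 5.1611]
P' = Q + AᵀP(A−BK) = [5.8944 -2.3778; -2.3778 7.4111]
tr(P') = 13.3056

0.8222 0.3111


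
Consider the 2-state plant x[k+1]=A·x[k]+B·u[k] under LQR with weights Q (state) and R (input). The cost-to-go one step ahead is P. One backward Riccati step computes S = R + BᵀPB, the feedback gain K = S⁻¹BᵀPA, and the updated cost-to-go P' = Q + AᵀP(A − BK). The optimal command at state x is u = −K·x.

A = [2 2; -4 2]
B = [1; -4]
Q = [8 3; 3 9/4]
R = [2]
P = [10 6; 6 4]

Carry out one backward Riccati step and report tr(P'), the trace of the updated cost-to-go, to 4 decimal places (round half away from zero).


34.8214

BᵀP = [-14.0000 -10.0000]
S = R + BᵀPB = [2] + [26.0000] = [28.0000]
BᵀPA = [12.0000 -48.0000]
K = S⁻¹·BᵀPA = [0.4286 -1.7143]
A−BK = [1.5714 3.7143; -2.2857 -4.8571]
AᵀP(A−BK) = [2.8571 4.5714; 4.5714 21.7143]
P' = Q + AᵀP(A−BK) = [10.8571 7.5714; 7.5714 23.9643]
tr(P') = 34.8214


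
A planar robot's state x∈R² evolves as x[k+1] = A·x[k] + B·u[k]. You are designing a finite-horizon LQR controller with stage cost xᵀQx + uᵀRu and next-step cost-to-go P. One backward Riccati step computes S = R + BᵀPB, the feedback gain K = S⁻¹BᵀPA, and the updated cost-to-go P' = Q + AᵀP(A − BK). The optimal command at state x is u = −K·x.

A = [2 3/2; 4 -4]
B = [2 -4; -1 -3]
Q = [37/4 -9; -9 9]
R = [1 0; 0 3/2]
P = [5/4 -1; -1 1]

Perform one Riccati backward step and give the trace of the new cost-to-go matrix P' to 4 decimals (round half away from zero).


23.3495

BᵀP = [3.5000 -3.0000; -2.0000 1.0000]
S = R + BᵀPB = [1 0; 0 3/2] + [10.0000 -5.0000; -5.0000 5.0000] = [11.0000 -5.0000; -5.0000 6.5000]
BᵀPA = [-5.0000 17.2500; 0.0000 -7.0000]
K = S⁻¹·BᵀPA = [-0.6989 1.6586; -0.5376 0.1989]
A−BK = [1.2473 -1.0215; 1.6882 -1.7446]
AᵀP(A−BK) = [1.5054 -1.9570; -1.9570 3.5941]
P' = Q + AᵀP(A−BK) = [10.7554 -10.9570; -10.9570 12.5941]
tr(P') = 23.3495


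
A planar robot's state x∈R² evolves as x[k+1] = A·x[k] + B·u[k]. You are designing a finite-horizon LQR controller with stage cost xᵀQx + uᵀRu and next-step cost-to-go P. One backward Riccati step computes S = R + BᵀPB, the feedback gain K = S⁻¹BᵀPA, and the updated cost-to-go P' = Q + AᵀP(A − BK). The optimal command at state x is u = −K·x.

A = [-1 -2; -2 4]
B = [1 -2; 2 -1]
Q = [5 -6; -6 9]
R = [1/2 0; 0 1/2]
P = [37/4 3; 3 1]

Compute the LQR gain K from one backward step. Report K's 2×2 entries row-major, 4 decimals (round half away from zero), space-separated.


-0.3707 0.0561 0.4424 0.3364

BᵀP = [15.2500 5.0000; -21.5000 -7.0000]
S = R + BᵀPB = [1/2 0; 0 1/2] + [25.2500 -35.5000; -35.5000 50.0000] = [25.7500 -35.5000; -35.5000 50.5000]
BᵀPA = [-25.2500 -10.5000; 35.5000 15.0000]
K = S⁻¹·BᵀPA = [-0.3707 0.0561; 0.4424 0.3364]
A−BK = [0.2555 -1.3832; -0.8162 4.2243]
AᵀP(A−BK) = [0.1854 -0.0280; -0.0280 0.5421]
P' = Q + AᵀP(A−BK) = [5.1854 -6.0280; -6.0280 9.5421]
tr(P') = 14.7274


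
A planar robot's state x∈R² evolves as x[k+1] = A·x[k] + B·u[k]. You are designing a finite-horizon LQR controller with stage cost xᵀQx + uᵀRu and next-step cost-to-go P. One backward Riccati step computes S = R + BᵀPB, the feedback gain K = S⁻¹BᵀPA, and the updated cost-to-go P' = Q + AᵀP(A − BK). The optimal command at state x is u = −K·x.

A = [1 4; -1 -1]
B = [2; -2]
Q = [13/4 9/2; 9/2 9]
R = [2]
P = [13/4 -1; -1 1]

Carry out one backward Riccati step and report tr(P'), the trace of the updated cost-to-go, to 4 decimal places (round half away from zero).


20.2315

BᵀP = [8.5000 -4.0000]
S = R + BᵀPB = [2] + [25.0000] = [27.0000]
BᵀPA = [12.5000 38.0000]
K = S⁻¹·BᵀPA = [0.4630 1.4074]
A−BK = [0.0741 1.1852; -0.0741 1.8148]
AᵀP(A−BK) = [0.4630 1.4074; 1.4074 7.5185]
P' = Q + AᵀP(A−BK) = [3.7130 5.9074; 5.9074 16.5185]
tr(P') = 20.2315


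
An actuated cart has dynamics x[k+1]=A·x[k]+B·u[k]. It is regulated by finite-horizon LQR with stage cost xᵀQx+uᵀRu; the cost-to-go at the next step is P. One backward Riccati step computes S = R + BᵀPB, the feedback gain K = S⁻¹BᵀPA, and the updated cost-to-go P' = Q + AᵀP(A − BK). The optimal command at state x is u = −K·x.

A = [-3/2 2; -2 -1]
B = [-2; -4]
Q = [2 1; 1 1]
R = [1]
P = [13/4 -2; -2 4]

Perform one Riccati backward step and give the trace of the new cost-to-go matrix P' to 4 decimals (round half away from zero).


24.1372

BᵀP = [1.5000 -12.0000]
S = R + BᵀPB = [1] + [45.0000] = [46.0000]
BᵀPA = [21.7500 15.0000]
K = S⁻¹·BᵀPA = [0.4728 0.3261]
A−BK = [-0.5543 2.6522; -0.1087 0.3043]
AᵀP(A−BK) = [1.0285 -3.8424; -3.8424 20.1087]
P' = Q + AᵀP(A−BK) = [3.0285 -2.8424; -2.8424 21.1087]
tr(P') = 24.1372


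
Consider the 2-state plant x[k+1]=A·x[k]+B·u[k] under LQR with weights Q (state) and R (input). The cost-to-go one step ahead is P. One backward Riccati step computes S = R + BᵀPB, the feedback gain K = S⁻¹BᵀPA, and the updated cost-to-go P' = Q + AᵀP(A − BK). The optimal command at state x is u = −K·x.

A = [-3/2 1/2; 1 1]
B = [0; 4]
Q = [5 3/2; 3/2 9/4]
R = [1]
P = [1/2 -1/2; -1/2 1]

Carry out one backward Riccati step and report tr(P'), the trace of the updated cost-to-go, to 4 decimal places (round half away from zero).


BᵀP = [-2.0000 4.0000]
S = R + BᵀPB = [1] + [16.0000] = [17.0000]
BᵀPA = [7.0000 3.0000]
K = S⁻¹·BᵀPA = [0.4118 0.1765]
A−BK = [-1.5000 0.5000; -0.6471 0.2941]
AᵀP(A−BK) = [0.7426 -0.1103; -0.1103 0.0956]
P' = Q + AᵀP(A−BK) = [5.7426 1.3897; 1.3897 2.3456]
tr(P') = 8.0882

8.0882


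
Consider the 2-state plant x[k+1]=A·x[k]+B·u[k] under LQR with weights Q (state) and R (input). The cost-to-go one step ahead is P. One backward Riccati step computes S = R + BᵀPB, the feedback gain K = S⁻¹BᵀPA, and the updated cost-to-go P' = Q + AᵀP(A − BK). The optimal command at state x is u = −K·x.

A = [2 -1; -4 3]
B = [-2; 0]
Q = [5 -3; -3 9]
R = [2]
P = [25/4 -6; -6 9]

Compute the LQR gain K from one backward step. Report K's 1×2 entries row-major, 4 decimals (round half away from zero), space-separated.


BᵀP = [-12.5000 12.0000]
S = R + BᵀPB = [2] + [25.0000] = [27.0000]
BᵀPA = [-73.0000 48.5000]
K = S⁻¹·BᵀPA = [-2.7037 1.7963]
A−BK = [-3.4074 2.5926; -4.0000 3.0000]
AᵀP(A−BK) = [67.6296 -49.3704; -49.3704 36.1296]
P' = Q + AᵀP(A−BK) = [72.6296 -52.3704; -52.3704 45.1296]
tr(P') = 117.7593

-2.7037 1.7963


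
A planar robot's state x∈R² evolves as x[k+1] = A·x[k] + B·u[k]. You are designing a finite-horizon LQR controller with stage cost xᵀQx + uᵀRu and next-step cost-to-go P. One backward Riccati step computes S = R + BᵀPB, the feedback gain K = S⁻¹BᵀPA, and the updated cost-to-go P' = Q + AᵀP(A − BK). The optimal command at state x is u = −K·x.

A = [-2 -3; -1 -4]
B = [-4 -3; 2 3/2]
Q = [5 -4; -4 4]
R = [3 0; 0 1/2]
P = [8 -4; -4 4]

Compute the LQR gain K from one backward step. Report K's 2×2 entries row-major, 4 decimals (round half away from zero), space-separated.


BᵀP = [-40.0000 24.0000; -30.0000 18.0000]
S = R + BᵀPB = [3 0; 0 1/2] + [208.0000 156.0000; 156.0000 117.0000] = [211.0000 156.0000; 156.0000 117.5000]
BᵀPA = [56.0000 24.0000; 42.0000 18.0000]
K = S⁻¹·BᵀPA = [0.0613 0.0263; 0.2760 0.1183]
A−BK = [-0.9266 -2.5400; -1.5367 -4.2300]
AᵀP(A−BK) = [4.9726 13.5597; 13.5597 37.2399]
P' = Q + AᵀP(A−BK) = [9.9726 9.5597; 9.5597 41.2399]
tr(P') = 51.2125

0.0613 0.0263 0.2760 0.1183


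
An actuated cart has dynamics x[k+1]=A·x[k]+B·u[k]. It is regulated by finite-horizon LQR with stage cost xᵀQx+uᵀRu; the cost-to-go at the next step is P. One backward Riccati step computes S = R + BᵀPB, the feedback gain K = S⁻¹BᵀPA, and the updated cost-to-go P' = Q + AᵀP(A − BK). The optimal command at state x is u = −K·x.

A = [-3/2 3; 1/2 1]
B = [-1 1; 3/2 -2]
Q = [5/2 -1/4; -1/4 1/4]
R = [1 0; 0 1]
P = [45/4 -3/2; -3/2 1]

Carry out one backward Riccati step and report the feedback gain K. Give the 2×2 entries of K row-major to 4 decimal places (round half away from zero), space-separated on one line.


0.7765 -1.6235 -0.3588 0.3412

BᵀP = [-13.5000 3.0000; 14.2500 -3.5000]
S = R + BᵀPB = [1 0; 0 1] + [18.0000 -19.5000; -19.5000 21.2500] = [19.0000 -19.5000; -19.5000 22.2500]
BᵀPA = [21.7500 -37.5000; -23.1250 39.2500]
K = S⁻¹·BᵀPA = [0.7765 -1.6235; -0.3588 0.3412]
A−BK = [-0.3647 1.0353; -1.3824 4.1176]
AᵀP(A−BK) = [2.6265 -6.9235; -6.9235 18.9765]
P' = Q + AᵀP(A−BK) = [5.1265 -7.1735; -7.1735 19.2265]
tr(P') = 24.3529


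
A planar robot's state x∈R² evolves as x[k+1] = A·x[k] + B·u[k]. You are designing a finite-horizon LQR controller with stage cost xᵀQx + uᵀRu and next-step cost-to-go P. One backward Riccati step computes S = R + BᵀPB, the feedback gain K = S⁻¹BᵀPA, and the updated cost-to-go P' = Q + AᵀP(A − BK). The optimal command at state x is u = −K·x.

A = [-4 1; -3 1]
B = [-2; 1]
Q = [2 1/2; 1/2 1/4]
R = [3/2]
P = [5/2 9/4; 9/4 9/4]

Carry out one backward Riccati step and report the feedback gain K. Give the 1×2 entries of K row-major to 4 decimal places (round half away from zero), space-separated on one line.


BᵀP = [-2.7500 -2.2500]
S = R + BᵀPB = [3/2] + [3.2500] = [4.7500]
BᵀPA = [17.7500 -5.0000]
K = S⁻¹·BᵀPA = [3.7368 -1.0526]
A−BK = [3.4737 -1.1053; -6.7368 2.0526]
AᵀP(A−BK) = [47.9211 -13.8158; -13.8158 3.9868]
P' = Q + AᵀP(A−BK) = [49.9211 -13.3158; -13.3158 4.2368]
tr(P') = 54.1579

3.7368 -1.0526


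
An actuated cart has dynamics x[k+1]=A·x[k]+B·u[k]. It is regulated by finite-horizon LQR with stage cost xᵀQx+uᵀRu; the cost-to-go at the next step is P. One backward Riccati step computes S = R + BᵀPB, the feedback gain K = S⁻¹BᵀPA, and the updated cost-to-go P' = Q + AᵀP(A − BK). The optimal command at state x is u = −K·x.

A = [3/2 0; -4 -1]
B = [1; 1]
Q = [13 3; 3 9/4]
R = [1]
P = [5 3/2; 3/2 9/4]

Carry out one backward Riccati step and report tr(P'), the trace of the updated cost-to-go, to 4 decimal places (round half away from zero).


BᵀP = [6.5000 3.7500]
S = R + BᵀPB = [1] + [10.2500] = [11.2500]
BᵀPA = [-5.2500 -3.7500]
K = S⁻¹·BᵀPA = [-0.4667 -0.3333]
A−BK = [1.9667 0.3333; -3.5333 -0.6667]
AᵀP(A−BK) = [26.8000 5.0000; 5.0000 1.0000]
P' = Q + AᵀP(A−BK) = [39.8000 8.0000; 8.0000 3.2500]
tr(P') = 43.0500

43.0500


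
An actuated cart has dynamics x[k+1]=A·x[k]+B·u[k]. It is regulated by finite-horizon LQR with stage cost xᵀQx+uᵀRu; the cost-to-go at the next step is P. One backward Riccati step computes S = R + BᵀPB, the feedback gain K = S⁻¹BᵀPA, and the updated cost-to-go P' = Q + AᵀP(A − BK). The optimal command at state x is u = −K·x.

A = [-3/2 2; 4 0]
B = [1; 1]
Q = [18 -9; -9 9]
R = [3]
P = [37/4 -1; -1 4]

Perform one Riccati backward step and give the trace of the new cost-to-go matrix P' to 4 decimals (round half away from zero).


BᵀP = [8.2500 3.0000]
S = R + BᵀPB = [3] + [11.2500] = [14.2500]
BᵀPA = [-0.3750 16.5000]
K = S⁻¹·BᵀPA = [-0.0263 1.1579]
A−BK = [-1.4737 0.8421; 4.0263 -1.1579]
AᵀP(A−BK) = [96.8026 -35.3158; -35.3158 17.8947]
P' = Q + AᵀP(A−BK) = [114.8026 -44.3158; -44.3158 26.8947]
tr(P') = 141.6974

141.6974


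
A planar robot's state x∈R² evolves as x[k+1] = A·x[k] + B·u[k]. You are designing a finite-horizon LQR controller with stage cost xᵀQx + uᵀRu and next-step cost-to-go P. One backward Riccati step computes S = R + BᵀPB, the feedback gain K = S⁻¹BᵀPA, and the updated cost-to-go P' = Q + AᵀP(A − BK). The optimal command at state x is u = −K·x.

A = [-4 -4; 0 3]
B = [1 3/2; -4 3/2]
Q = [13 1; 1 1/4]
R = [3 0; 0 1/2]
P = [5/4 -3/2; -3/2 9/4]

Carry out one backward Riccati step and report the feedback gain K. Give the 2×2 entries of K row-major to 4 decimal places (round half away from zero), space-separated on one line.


-0.6512 -1.2193 -1.0304 -0.6578

BᵀP = [7.2500 -10.5000; -0.3750 1.1250]
S = R + BᵀPB = [3 0; 0 1/2] + [49.2500 -4.8750; -4.8750 1.1250] = [52.2500 -4.8750; -4.8750 1.6250]
BᵀPA = [-29.0000 -60.5000; 1.5000 4.8750]
K = S⁻¹·BᵀPA = [-0.6512 -1.2193; -1.0304 -0.6578]
A−BK = [-1.8032 -1.7940; -1.0590 -0.8904]
AᵀP(A−BK) = [2.6619 3.6279; 3.6279 5.6910]
P' = Q + AᵀP(A−BK) = [15.6619 4.6279; 4.6279 5.9410]
tr(P') = 21.6029


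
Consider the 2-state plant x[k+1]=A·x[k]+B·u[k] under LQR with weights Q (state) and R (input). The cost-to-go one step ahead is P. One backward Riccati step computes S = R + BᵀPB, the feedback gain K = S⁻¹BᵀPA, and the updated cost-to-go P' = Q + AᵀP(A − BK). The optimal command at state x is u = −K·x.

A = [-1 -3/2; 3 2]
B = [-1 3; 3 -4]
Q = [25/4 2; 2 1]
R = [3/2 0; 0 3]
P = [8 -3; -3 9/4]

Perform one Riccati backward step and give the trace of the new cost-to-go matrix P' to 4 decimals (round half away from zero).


8.6865

BᵀP = [-17.0000 9.7500; 36.0000 -18.0000]
S = R + BᵀPB = [3/2 0; 0 3] + [46.2500 -90.0000; -90.0000 180.0000] = [47.7500 -90.0000; -90.0000 183.0000]
BᵀPA = [46.2500 45.0000; -90.0000 -90.0000]
K = S⁻¹·BᵀPA = [0.5699 0.2115; -0.2115 -0.3878]
A−BK = [0.2045 -0.1251; 0.4442 -0.1857]
AᵀP(A−BK) = [0.8549 0.3173; 0.3173 0.5817]
P' = Q + AᵀP(A−BK) = [7.1049 2.3173; 2.3173 1.5817]
tr(P') = 8.6865


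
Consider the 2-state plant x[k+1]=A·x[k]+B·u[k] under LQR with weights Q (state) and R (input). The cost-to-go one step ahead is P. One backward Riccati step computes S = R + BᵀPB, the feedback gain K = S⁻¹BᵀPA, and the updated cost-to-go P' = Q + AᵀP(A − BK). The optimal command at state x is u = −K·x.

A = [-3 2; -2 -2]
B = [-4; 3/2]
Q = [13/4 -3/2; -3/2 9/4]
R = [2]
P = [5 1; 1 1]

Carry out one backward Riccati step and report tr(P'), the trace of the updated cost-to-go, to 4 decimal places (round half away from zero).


17.6661

BᵀP = [-18.5000 -2.5000]
S = R + BᵀPB = [2] + [70.2500] = [72.2500]
BᵀPA = [60.5000 -32.0000]
K = S⁻¹·BᵀPA = [0.8374 -0.4429]
A−BK = [0.3495 0.2284; -3.2561 -1.3356]
AᵀP(A−BK) = [10.3391 2.7958; 2.7958 1.8270]
P' = Q + AᵀP(A−BK) = [13.5891 1.2958; 1.2958 4.0770]
tr(P') = 17.6661


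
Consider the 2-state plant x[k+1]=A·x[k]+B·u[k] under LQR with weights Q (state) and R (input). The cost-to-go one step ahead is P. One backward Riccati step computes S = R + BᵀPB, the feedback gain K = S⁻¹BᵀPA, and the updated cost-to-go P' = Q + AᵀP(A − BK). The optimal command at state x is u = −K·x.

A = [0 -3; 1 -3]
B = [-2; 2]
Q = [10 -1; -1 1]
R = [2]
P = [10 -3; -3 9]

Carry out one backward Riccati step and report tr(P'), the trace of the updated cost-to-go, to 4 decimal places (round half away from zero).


131.0000

BᵀP = [-26.0000 24.0000]
S = R + BᵀPB = [2] + [100.0000] = [102.0000]
BᵀPA = [24.0000 6.0000]
K = S⁻¹·BᵀPA = [0.2353 0.0588]
A−BK = [0.4706 -2.8824; 0.5294 -3.1176]
AᵀP(A−BK) = [3.3529 -19.4118; -19.4118 116.6471]
P' = Q + AᵀP(A−BK) = [13.3529 -20.4118; -20.4118 117.6471]
tr(P') = 131.0000


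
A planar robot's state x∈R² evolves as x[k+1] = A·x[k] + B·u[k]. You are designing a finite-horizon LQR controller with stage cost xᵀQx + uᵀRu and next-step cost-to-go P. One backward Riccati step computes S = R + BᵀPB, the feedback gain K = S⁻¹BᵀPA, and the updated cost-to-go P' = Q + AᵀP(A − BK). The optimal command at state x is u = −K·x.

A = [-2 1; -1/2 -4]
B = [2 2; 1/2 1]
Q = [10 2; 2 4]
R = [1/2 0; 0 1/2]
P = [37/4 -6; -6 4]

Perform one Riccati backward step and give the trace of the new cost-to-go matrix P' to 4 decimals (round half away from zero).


19.0082

BᵀP = [15.5000 -10.0000; 12.5000 -8.0000]
S = R + BᵀPB = [1/2 0; 0 1/2] + [26.0000 21.0000; 21.0000 17.0000] = [26.5000 21.0000; 21.0000 17.5000]
BᵀPA = [-26.0000 55.5000; -21.0000 44.5000]
K = S⁻¹·BᵀPA = [-0.6154 1.6154; -0.4615 0.6044]
A−BK = [0.1538 -3.4396; 0.2692 -5.4121]
AᵀP(A−BK) = [0.3077 -0.8077; -0.8077 4.7005]
P' = Q + AᵀP(A−BK) = [10.3077 1.1923; 1.1923 8.7005]
tr(P') = 19.0082


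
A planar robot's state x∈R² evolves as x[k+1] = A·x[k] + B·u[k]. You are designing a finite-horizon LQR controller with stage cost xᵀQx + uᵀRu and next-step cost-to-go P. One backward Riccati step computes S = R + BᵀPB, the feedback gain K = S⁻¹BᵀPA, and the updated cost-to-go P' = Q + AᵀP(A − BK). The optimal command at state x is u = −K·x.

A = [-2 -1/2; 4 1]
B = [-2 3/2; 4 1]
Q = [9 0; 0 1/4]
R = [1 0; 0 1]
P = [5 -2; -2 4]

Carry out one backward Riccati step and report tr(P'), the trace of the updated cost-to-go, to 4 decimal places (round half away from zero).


10.3030

BᵀP = [-18.0000 20.0000; 5.5000 1.0000]
S = R + BᵀPB = [1 0; 0 1] + [116.0000 -7.0000; -7.0000 9.2500] = [117.0000 -7.0000; -7.0000 10.2500]
BᵀPA = [116.0000 29.0000; -7.0000 -1.7500]
K = S⁻¹·BᵀPA = [0.9911 0.2478; -0.0061 -0.0015]
A−BK = [-0.0087 -0.0022; 0.0417 0.0104]
AᵀP(A−BK) = [0.9911 0.2478; 0.2478 0.0619]
P' = Q + AᵀP(A−BK) = [9.9911 0.2478; 0.2478 0.3119]
tr(P') = 10.3030


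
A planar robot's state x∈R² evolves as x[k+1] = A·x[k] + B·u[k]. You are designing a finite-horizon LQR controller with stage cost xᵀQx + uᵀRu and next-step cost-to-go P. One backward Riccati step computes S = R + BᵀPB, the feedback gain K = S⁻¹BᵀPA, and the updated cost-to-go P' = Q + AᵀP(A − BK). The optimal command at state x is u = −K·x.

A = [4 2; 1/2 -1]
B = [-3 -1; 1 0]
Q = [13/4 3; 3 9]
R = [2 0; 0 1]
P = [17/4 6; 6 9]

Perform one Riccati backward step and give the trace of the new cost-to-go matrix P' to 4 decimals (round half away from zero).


BᵀP = [-6.7500 -9.0000; -4.2500 -6.0000]
S = R + BᵀPB = [2 0; 0 1] + [11.2500 6.7500; 6.7500 4.2500] = [13.2500 6.7500; 6.7500 5.2500]
BᵀPA = [-31.5000 -4.5000; -20.0000 -2.5000]
K = S⁻¹·BᵀPA = [-1.2656 -0.2813; -2.1823 -0.1146]
A−BK = [-1.9792 1.0417; 1.7656 -0.7188]
AᵀP(A−BK) = [10.7370 0.3490; 0.3490 0.4479]
P' = Q + AᵀP(A−BK) = [13.9870 3.3490; 3.3490 9.4479]
tr(P') = 23.4349

23.4349


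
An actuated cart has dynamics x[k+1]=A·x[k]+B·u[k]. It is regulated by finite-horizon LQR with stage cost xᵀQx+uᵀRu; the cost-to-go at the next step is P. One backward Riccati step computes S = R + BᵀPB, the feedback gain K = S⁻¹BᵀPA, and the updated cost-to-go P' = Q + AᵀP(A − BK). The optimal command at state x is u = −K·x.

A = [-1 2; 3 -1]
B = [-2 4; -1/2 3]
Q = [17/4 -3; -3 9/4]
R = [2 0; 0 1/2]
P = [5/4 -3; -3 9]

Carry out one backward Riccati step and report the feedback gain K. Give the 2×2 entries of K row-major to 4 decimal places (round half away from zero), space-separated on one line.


BᵀP = [-1.0000 1.5000; -4.0000 15.0000]
S = R + BᵀPB = [2 0; 0 1/2] + [1.2500 0.5000; 0.5000 29.0000] = [3.2500 0.5000; 0.5000 29.5000]
BᵀPA = [5.5000 -3.5000; 49.0000 -23.0000]
K = S⁻¹·BᵀPA = [1.4405 -0.9595; 1.6366 -0.7634]
A−BK = [-4.6654 3.1346; -1.1895 0.8105]
AᵀP(A−BK) = [12.1337 -7.8163; -7.8163 5.0837]
P' = Q + AᵀP(A−BK) = [16.3837 -10.8163; -10.8163 7.3337]
tr(P') = 23.7173

1.4405 -0.9595 1.6366 -0.7634


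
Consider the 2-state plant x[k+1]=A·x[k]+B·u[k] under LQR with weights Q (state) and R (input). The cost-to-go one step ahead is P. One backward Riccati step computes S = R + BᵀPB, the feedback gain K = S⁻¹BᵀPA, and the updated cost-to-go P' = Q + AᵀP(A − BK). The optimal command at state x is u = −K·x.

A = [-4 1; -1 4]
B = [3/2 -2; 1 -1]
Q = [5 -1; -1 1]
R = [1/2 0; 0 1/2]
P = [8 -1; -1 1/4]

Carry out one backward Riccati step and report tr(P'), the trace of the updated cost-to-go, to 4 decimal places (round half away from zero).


9.2893

BᵀP = [11.0000 -1.2500; -15.0000 1.7500]
S = R + BᵀPB = [1/2 0; 0 1/2] + [15.2500 -20.7500; -20.7500 28.2500] = [15.7500 -20.7500; -20.7500 28.7500]
BᵀPA = [-42.7500 6.0000; 58.2500 -8.0000]
K = S⁻¹·BᵀPA = [-0.9157 0.2921; 1.3652 -0.0674]
A−BK = [0.1039 0.4270; 1.2809 3.6404]
AᵀP(A−BK) = [1.5815 0.4157; 0.4157 1.7079]
P' = Q + AᵀP(A−BK) = [6.5815 -0.5843; -0.5843 2.7079]
tr(P') = 9.2893


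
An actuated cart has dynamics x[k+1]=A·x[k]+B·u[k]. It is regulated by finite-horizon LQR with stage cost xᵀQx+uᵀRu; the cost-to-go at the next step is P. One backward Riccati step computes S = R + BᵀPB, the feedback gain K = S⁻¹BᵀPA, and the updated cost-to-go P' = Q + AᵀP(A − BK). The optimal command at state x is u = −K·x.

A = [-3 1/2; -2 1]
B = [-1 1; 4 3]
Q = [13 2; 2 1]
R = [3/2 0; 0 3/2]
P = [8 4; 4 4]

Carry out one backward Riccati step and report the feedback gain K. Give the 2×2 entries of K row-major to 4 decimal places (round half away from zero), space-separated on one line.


BᵀP = [8.0000 12.0000; 20.0000 16.0000]
S = R + BᵀPB = [3/2 0; 0 3/2] + [40.0000 44.0000; 44.0000 68.0000] = [41.5000 44.0000; 44.0000 69.5000]
BᵀPA = [-48.0000 16.0000; -92.0000 26.0000]
K = S⁻¹·BᵀPA = [0.7509 -0.0337; -1.7991 0.3955]
A−BK = [-0.4500 0.0708; 0.3939 -0.0514]
AᵀP(A−BK) = [6.5236 -1.2370; -1.2370 0.2578]
P' = Q + AᵀP(A−BK) = [19.5236 0.7630; 0.7630 1.2578]
tr(P') = 20.7814

0.7509 -0.0337 -1.7991 0.3955


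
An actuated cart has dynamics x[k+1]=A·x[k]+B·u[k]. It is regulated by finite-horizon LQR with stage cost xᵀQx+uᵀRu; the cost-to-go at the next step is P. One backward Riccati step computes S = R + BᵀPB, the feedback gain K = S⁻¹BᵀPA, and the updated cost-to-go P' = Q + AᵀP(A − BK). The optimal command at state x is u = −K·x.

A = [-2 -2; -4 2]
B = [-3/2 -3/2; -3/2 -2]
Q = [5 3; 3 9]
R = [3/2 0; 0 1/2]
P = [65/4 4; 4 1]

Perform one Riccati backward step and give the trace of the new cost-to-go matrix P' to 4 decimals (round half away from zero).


BᵀP = [-30.3750 -7.5000; -32.3750 -8.0000]
S = R + BᵀPB = [3/2 0; 0 1/2] + [56.8125 60.5625; 60.5625 64.5625] = [58.3125 60.5625; 60.5625 65.0625]
BᵀPA = [90.7500 45.7500; 96.7500 48.7500]
K = S⁻¹·BᵀPA = [0.3567 0.1918; 1.1550 0.5708]
A−BK = [0.2676 -0.8562; -1.1550 3.4292]
AᵀP(A−BK) = [0.8829 0.3746; 0.3746 0.4013]
P' = Q + AᵀP(A−BK) = [5.8829 3.3746; 3.3746 9.4013]
tr(P') = 15.2843

15.2843


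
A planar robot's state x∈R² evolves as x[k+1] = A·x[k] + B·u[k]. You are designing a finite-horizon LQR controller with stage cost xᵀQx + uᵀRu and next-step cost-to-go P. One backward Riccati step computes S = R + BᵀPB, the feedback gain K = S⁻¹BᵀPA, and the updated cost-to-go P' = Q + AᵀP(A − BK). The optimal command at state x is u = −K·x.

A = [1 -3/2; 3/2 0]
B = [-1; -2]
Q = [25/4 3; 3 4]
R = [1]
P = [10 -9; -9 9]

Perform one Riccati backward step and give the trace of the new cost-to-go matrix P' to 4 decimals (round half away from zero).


20.1591

BᵀP = [8.0000 -9.0000]
S = R + BᵀPB = [1] + [10.0000] = [11.0000]
BᵀPA = [-5.5000 -12.0000]
K = S⁻¹·BᵀPA = [-0.5000 -1.0909]
A−BK = [0.5000 -2.5909; 0.5000 -2.1818]
AᵀP(A−BK) = [0.5000 -0.7500; -0.7500 9.4091]
P' = Q + AᵀP(A−BK) = [6.7500 2.2500; 2.2500 13.4091]
tr(P') = 20.1591


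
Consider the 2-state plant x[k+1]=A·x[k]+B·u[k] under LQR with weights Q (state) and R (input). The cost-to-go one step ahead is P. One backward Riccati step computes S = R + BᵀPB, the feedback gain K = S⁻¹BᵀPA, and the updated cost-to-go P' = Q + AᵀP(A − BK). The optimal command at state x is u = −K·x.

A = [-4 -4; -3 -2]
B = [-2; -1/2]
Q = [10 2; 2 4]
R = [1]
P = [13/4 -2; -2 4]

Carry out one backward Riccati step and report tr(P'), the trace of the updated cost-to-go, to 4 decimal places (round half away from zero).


37.2727

BᵀP = [-5.5000 2.0000]
S = R + BᵀPB = [1] + [10.0000] = [11.0000]
BᵀPA = [16.0000 18.0000]
K = S⁻¹·BᵀPA = [1.4545 1.6364]
A−BK = [-1.0909 -0.7273; -2.2727 -1.1818]
AᵀP(A−BK) = [16.7273 9.8182; 9.8182 6.5455]
P' = Q + AᵀP(A−BK) = [26.7273 11.8182; 11.8182 10.5455]
tr(P') = 37.2727


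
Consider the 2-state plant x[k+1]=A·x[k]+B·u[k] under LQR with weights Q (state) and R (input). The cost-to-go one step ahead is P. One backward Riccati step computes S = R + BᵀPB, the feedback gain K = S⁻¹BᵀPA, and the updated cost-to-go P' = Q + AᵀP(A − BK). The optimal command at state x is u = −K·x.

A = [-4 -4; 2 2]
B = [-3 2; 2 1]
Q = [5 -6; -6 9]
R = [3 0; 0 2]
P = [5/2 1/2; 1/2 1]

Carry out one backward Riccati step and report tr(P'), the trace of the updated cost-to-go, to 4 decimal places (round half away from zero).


20.7873

BᵀP = [-6.5000 0.5000; 5.5000 2.0000]
S = R + BᵀPB = [3 0; 0 2] + [20.5000 -12.5000; -12.5000 13.0000] = [23.5000 -12.5000; -12.5000 15.0000]
BᵀPA = [27.0000 27.0000; -18.0000 -18.0000]
K = S⁻¹·BᵀPA = [0.9172 0.9172; -0.4357 -0.4357]
A−BK = [-0.3771 -0.3771; 0.6013 0.6013]
AᵀP(A−BK) = [3.3936 3.3936; 3.3936 3.3936]
P' = Q + AᵀP(A−BK) = [8.3936 -2.6064; -2.6064 12.3936]
tr(P') = 20.7873


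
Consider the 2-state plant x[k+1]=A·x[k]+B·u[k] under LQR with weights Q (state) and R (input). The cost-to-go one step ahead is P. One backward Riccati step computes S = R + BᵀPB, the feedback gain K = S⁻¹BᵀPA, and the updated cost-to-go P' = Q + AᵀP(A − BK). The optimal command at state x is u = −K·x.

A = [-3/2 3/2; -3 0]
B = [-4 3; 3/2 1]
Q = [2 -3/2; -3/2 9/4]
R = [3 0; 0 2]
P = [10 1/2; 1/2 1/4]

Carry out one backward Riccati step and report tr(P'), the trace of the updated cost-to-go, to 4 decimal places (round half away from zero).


BᵀP = [-39.2500 -1.6250; 30.5000 1.7500]
S = R + BᵀPB = [3 0; 0 2] + [154.5625 -119.3750; -119.3750 93.2500] = [157.5625 -119.3750; -119.3750 95.2500]
BᵀPA = [63.7500 -58.8750; -51.0000 45.7500]
K = S⁻¹·BᵀPA = [-0.0210 -0.1933; -0.5618 0.2380]
A−BK = [0.1012 0.0126; -2.4066 0.0520]
AᵀP(A−BK) = [1.9394 -0.2863; -0.2863 0.2284]
P' = Q + AᵀP(A−BK) = [3.9394 -1.7863; -1.7863 2.4784]
tr(P') = 6.4178

6.4178
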